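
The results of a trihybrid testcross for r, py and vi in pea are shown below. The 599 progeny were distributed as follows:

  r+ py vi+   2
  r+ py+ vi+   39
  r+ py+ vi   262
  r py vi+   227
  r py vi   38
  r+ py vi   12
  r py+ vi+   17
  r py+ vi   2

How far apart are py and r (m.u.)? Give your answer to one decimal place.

5.5 m.u.

The two most frequent reciprocal classes, r+ py+ vi and r py vi+, are the parental types, so the F1 was r+ py+ vi / r py vi+.
The two rarest classes, r py+ vi and r+ py vi+, are the double crossovers. Comparing them with the parentals, only the r allele has switched, so r is the middle locus and the order is vi – r – py.
Crossovers in the r–py interval produce the single-crossover classes r+ py vi and r py+ vi+ (12 + 17 = 29) plus the double crossovers (4).
RF(r–py) = (29 + 4) / 599 = 33/599 = 0.0551 → 5.5 m.u.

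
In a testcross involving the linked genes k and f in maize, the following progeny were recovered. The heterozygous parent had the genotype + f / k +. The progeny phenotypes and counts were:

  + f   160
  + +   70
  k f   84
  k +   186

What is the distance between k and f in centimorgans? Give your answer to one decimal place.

30.8 centimorgans

The recombinant classes are + + and k f: 70 + 84 = 154.
Recombination frequency = 154/500 = 0.3080 ≈ 30.8%, i.e. 30.8 centimorgans.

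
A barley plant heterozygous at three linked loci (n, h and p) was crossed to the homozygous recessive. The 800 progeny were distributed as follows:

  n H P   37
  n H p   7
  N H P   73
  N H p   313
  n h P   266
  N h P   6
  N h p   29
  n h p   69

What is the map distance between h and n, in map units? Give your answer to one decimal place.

The two most frequent reciprocal classes, n h P and N H p, are the parental types, so the F1 was n h P / N H p.
The two rarest classes, N h P and n H p, are the double crossovers. Comparing them with the parentals, only the n allele has switched, so n is the middle locus and the order is h – n – p.
Crossovers in the h–n interval produce the single-crossover classes n H P and N h p (37 + 29 = 66) plus the double crossovers (13).
RF(h–n) = (66 + 13) / 800 = 79/800 = 0.0988 → 9.9 map units.

9.9 map units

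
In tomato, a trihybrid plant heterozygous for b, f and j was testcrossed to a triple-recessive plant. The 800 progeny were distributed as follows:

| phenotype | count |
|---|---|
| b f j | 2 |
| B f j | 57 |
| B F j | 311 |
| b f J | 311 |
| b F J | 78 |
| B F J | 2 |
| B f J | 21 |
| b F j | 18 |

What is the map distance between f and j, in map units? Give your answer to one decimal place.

The two most frequent reciprocal classes, b f J and B F j, are the parental types, so the F1 was b f J / B F j.
The two rarest classes, b f j and B F J, are the double crossovers. Comparing them with the parentals, only the j allele has switched, so j is the middle locus and the order is b – j – f.
Crossovers in the j–f interval produce the single-crossover classes b F J and B f j (78 + 57 = 135) plus the double crossovers (4).
RF(j–f) = (135 + 4) / 800 = 139/800 = 0.1737 → 17.4 map units.

17.4 map units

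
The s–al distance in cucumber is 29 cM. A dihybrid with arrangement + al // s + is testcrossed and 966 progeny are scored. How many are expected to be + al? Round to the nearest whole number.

A map distance of 29 cM corresponds to a recombination frequency of 0.290.
The F1 is + al / s +, so + al is a parental gamete class with expected frequency (1 − r)/2 = 0.710/2 = 0.3550.
Expected number = 0.3550 × 966 = 342.93 ≈ 343.

343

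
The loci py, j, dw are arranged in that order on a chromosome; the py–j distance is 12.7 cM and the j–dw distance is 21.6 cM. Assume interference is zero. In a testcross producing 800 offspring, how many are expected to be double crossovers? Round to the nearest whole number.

Map distances give recombination frequencies of 0.127 and 0.216 for the two intervals.
With no interference, expected double-crossover frequency = 0.127 × 0.216 = 0.02743.
Expected number = 0.02743 × 800 = 21.95 ≈ 22.

22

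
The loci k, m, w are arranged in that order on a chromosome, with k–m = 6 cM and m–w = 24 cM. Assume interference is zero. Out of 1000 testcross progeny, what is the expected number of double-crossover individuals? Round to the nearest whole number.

14

Map distances give recombination frequencies of 0.060 and 0.240 for the two intervals.
With no interference, expected double-crossover frequency = 0.060 × 0.240 = 0.01440.
Expected number = 0.01440 × 1000 = 14.40 ≈ 14.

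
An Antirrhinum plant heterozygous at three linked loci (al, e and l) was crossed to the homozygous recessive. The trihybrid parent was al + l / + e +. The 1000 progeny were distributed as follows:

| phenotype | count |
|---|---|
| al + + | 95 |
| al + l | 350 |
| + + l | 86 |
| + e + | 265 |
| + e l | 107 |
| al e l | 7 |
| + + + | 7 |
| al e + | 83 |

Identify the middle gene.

e

The two rarest classes, al e l and + + +, are the double crossovers. Comparing them with the parentals, only the e allele has switched, so e is the middle locus and the order is l – e – al.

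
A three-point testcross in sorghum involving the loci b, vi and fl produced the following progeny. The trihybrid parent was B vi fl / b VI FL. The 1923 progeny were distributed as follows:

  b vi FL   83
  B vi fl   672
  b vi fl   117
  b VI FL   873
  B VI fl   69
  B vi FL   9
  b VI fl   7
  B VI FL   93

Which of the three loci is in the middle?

fl

The two rarest classes, B vi FL and b VI fl, are the double crossovers. Comparing them with the parentals, only the fl allele has switched, so fl is the middle locus and the order is b – fl – vi.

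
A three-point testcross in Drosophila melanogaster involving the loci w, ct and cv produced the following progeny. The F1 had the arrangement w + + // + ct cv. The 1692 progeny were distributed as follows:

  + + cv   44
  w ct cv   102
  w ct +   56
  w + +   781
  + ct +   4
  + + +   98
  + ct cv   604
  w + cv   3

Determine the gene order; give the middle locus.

cv

The two rarest classes, w + cv and + ct +, are the double crossovers. Comparing them with the parentals, only the cv allele has switched, so cv is the middle locus and the order is w – cv – ct.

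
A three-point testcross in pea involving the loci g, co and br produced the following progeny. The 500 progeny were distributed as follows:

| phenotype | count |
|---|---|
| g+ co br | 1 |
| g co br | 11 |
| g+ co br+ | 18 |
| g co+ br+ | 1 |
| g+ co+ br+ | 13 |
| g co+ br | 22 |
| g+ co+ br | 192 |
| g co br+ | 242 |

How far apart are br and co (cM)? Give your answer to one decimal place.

5.2 cM

The two most frequent reciprocal classes, g co br+ and g+ co+ br, are the parental types, so the F1 was g co br+ / g+ co+ br.
The two rarest classes, g co+ br+ and g+ co br, are the double crossovers. Comparing them with the parentals, only the co allele has switched, so co is the middle locus and the order is g – co – br.
Crossovers in the co–br interval produce the single-crossover classes g co br and g+ co+ br+ (11 + 13 = 24) plus the double crossovers (2).
RF(co–br) = (24 + 2) / 500 = 26/500 = 0.0520 → 5.2 cM.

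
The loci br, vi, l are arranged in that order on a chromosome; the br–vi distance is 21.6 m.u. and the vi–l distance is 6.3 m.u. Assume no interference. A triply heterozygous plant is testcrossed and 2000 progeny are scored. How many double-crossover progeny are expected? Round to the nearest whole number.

27

Map distances give recombination frequencies of 0.216 and 0.063 for the two intervals.
With no interference, expected double-crossover frequency = 0.216 × 0.063 = 0.01361.
Expected number = 0.01361 × 2000 = 27.22 ≈ 27.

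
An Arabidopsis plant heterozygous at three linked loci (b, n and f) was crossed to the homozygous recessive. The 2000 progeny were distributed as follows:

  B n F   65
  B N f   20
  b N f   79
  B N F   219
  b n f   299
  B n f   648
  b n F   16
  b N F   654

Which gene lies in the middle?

n

The two most frequent reciprocal classes, B n f and b N F, are the parental types, so the F1 was B n f / b N F.
The two rarest classes, B N f and b n F, are the double crossovers. Comparing them with the parentals, only the n allele has switched, so n is the middle locus and the order is f – n – b.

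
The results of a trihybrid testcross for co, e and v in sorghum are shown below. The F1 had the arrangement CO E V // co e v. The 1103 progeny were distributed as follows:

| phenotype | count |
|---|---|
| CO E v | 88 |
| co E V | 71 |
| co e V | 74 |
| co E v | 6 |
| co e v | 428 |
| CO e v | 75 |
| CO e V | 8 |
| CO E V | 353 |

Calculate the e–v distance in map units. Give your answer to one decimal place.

16.0 map units

The two rarest classes, CO e V and co E v, are the double crossovers. Comparing them with the parentals, only the e allele has switched, so e is the middle locus and the order is v – e – co.
Crossovers in the v–e interval produce the single-crossover classes CO E v and co e V (88 + 74 = 162) plus the double crossovers (14).
RF(v–e) = (162 + 14) / 1103 = 176/1103 = 0.1596 → 16.0 map units.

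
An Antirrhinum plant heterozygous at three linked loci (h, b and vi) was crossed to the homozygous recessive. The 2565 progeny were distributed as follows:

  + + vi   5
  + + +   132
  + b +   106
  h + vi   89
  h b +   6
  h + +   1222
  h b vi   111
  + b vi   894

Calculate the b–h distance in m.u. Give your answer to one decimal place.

9.9 m.u.

The two most frequent reciprocal classes, + b vi and h + +, are the parental types, so the F1 was + b vi / h + +.
The two rarest classes, + + vi and h b +, are the double crossovers. Comparing them with the parentals, only the b allele has switched, so b is the middle locus and the order is vi – b – h.
Crossovers in the b–h interval produce the single-crossover classes h b vi and + + + (111 + 132 = 243) plus the double crossovers (11).
RF(b–h) = (243 + 11) / 2565 = 254/2565 = 0.0990 → 9.9 m.u.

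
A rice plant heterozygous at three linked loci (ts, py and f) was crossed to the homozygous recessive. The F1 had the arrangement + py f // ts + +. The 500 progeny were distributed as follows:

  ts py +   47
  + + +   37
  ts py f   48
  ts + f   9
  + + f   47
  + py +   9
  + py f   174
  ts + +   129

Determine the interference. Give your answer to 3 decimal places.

0.220

The two rarest classes, + py + and ts + f, are the double crossovers. Comparing them with the parentals, only the f allele has switched, so f is the middle locus and the order is ts – f – py.
ts–f: (85 + 18)/500 = 0.2060; f–py: (94 + 18)/500 = 0.2240.
Expected DCO frequency = 0.2060 × 0.2240 ≈ 0.04614; observed = 18/500 ≈ 0.03600.
Coefficient of coincidence = 0.03600/0.04614 ≈ 0.780; interference = 1 − 0.780 = 0.220.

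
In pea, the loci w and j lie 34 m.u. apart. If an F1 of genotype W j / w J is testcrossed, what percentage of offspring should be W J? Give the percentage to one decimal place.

17.0%

A map distance of 34 m.u. corresponds to a recombination frequency of 0.340.
The F1 is W j / w J, so W J is a recombinant gamete class with expected frequency r/2 = 0.340/2 = 0.1700.
That is 0.1700 = 17.0% of the progeny.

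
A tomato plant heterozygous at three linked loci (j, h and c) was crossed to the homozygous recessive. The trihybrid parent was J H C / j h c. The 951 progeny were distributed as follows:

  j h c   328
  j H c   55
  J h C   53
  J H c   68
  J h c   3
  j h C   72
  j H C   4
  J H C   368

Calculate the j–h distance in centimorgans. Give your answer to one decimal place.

12.1 centimorgans

The two rarest classes, j H C and J h c, are the double crossovers. Comparing them with the parentals, only the j allele has switched, so j is the middle locus and the order is c – j – h.
Crossovers in the j–h interval produce the single-crossover classes J h C and j H c (53 + 55 = 108) plus the double crossovers (7).
RF(j–h) = (108 + 7) / 951 = 115/951 = 0.1209 → 12.1 centimorgans.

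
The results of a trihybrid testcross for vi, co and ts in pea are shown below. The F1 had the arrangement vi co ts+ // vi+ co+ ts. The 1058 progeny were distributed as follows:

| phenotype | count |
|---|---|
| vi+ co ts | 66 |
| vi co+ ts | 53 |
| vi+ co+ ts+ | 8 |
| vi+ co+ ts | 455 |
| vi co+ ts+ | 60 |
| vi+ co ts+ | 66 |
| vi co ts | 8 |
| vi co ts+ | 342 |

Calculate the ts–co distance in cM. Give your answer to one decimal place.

13.4 cM

The two rarest classes, vi co ts and vi+ co+ ts+, are the double crossovers. Comparing them with the parentals, only the ts allele has switched, so ts is the middle locus and the order is co – ts – vi.
Crossovers in the co–ts interval produce the single-crossover classes vi co+ ts+ and vi+ co ts (60 + 66 = 126) plus the double crossovers (16).
RF(co–ts) = (126 + 16) / 1058 = 142/1058 = 0.1342 → 13.4 cM.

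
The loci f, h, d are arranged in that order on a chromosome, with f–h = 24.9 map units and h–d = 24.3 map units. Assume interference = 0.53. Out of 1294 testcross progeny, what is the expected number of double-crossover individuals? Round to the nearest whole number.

Map distances give recombination frequencies of 0.249 and 0.243 for the two intervals.
With interference 0.53 (so coincidence = 0.47), expected double-crossover frequency = 0.249 × 0.243 × 0.47 = 0.02844.
Expected number = 0.02844 × 1294 = 36.80 ≈ 37.

37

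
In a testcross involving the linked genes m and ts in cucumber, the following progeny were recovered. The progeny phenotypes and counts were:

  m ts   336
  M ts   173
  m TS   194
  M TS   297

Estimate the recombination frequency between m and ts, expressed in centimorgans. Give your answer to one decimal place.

36.7 centimorgans

The two most frequent classes, M TS (297) and m ts (336), are the parental types, so the F1 was M TS / m ts.
The recombinant classes are M ts and m TS: 173 + 194 = 367.
Recombination frequency = 367/1000 = 0.3670 ≈ 36.7%, i.e. 36.7 centimorgans.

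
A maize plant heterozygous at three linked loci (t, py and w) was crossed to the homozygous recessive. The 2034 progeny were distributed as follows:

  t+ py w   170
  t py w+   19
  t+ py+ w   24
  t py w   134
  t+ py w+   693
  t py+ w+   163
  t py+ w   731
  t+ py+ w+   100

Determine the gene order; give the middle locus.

The two most frequent reciprocal classes, t py+ w and t+ py w+, are the parental types, so the F1 was t py+ w / t+ py w+.
The two rarest classes, t+ py+ w and t py w+, are the double crossovers. Comparing them with the parentals, only the t allele has switched, so t is the middle locus and the order is w – t – py.

t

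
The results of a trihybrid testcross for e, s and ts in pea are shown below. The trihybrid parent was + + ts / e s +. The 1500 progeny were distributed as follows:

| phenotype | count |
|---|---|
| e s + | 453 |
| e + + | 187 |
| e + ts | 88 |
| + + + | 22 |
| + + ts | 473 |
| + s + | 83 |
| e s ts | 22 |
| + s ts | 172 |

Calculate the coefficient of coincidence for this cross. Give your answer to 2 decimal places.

The two rarest classes, + + + and e s ts, are the double crossovers. Comparing them with the parentals, only the ts allele has switched, so ts is the middle locus and the order is e – ts – s.
e–ts: (171 + 44)/1500 = 0.1433; ts–s: (359 + 44)/1500 = 0.2687.
Expected DCO frequency = 0.1433 × 0.2687 ≈ 0.03850; observed = 44/1500 ≈ 0.02933.
Coefficient of coincidence = 0.02933/0.03850 ≈ 0.76.

0.76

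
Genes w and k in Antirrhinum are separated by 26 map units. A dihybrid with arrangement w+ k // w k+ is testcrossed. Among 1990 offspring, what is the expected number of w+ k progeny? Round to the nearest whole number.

736

A map distance of 26 map units corresponds to a recombination frequency of 0.260.
The F1 is w+ k / w k+, so w+ k is a parental gamete class with expected frequency (1 − r)/2 = 0.740/2 = 0.3700.
Expected number = 0.3700 × 1990 = 736.30 ≈ 736.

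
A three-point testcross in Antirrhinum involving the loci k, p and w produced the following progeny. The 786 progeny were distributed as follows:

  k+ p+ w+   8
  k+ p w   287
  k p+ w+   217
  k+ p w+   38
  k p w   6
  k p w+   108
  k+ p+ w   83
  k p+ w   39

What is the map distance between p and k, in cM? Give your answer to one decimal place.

26.1 cM

The two most frequent reciprocal classes, k p+ w+ and k+ p w, are the parental types, so the F1 was k p+ w+ / k+ p w.
The two rarest classes, k+ p+ w+ and k p w, are the double crossovers. Comparing them with the parentals, only the k allele has switched, so k is the middle locus and the order is p – k – w.
Crossovers in the p–k interval produce the single-crossover classes k p w+ and k+ p+ w (108 + 83 = 191) plus the double crossovers (14).
RF(p–k) = (191 + 14) / 786 = 205/786 = 0.2608 → 26.1 cM.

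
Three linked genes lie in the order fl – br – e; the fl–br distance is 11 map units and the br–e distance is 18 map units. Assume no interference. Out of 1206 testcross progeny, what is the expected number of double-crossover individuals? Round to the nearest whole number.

Map distances give recombination frequencies of 0.110 and 0.180 for the two intervals.
With no interference, expected double-crossover frequency = 0.110 × 0.180 = 0.01980.
Expected number = 0.01980 × 1206 = 23.88 ≈ 24.

24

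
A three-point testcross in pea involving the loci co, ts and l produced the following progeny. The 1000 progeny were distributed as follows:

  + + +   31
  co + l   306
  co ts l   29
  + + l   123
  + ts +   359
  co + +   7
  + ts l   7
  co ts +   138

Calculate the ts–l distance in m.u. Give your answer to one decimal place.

The two most frequent reciprocal classes, + ts + and co + l, are the parental types, so the F1 was + ts + / co + l.
The two rarest classes, + ts l and co + +, are the double crossovers. Comparing them with the parentals, only the l allele has switched, so l is the middle locus and the order is co – l – ts.
Crossovers in the l–ts interval produce the single-crossover classes + + + and co ts l (31 + 29 = 60) plus the double crossovers (14).
RF(l–ts) = (60 + 14) / 1000 = 74/1000 = 0.0740 → 7.4 m.u.

7.4 m.u.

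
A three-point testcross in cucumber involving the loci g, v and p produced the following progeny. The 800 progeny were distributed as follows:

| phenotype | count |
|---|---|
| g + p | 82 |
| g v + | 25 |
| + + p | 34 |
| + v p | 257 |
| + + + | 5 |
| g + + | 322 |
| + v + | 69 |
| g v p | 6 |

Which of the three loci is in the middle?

g

The two most frequent reciprocal classes, g + + and + v p, are the parental types, so the F1 was g + + / + v p.
The two rarest classes, + + + and g v p, are the double crossovers. Comparing them with the parentals, only the g allele has switched, so g is the middle locus and the order is v – g – p.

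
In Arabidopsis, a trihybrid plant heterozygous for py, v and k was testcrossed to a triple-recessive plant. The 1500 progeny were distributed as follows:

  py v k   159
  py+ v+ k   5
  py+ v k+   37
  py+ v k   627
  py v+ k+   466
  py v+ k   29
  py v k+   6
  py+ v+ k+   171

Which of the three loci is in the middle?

v

The two most frequent reciprocal classes, py v+ k+ and py+ v k, are the parental types, so the F1 was py v+ k+ / py+ v k.
The two rarest classes, py v k+ and py+ v+ k, are the double crossovers. Comparing them with the parentals, only the v allele has switched, so v is the middle locus and the order is k – v – py.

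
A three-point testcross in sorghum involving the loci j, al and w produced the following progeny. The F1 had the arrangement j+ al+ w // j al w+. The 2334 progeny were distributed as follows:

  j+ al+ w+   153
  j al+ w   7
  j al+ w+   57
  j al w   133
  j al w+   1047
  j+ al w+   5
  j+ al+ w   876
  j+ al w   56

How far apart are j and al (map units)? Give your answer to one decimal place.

The two rarest classes, j al+ w and j+ al w+, are the double crossovers. Comparing them with the parentals, only the j allele has switched, so j is the middle locus and the order is al – j – w.
Crossovers in the al–j interval produce the single-crossover classes j+ al w and j al+ w+ (56 + 57 = 113) plus the double crossovers (12).
RF(al–j) = (113 + 12) / 2334 = 125/2334 = 0.0536 → 5.4 map units.

5.4 map units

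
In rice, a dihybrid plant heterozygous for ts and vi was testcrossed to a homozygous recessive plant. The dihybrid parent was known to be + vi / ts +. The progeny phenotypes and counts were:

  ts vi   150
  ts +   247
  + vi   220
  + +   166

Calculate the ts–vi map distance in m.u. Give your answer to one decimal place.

40.4 m.u.

The recombinant classes are + + and ts vi: 166 + 150 = 316.
Recombination frequency = 316/783 = 0.4036 ≈ 40.4%, i.e. 40.4 m.u.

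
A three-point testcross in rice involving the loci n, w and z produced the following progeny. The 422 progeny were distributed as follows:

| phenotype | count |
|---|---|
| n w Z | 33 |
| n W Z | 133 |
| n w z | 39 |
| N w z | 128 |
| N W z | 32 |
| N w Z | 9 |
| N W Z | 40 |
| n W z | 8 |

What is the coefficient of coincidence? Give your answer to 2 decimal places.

0.91

The two most frequent reciprocal classes, N w z and n W Z, are the parental types, so the F1 was N w z / n W Z.
The two rarest classes, N w Z and n W z, are the double crossovers. Comparing them with the parentals, only the z allele has switched, so z is the middle locus and the order is w – z – n.
w–z: (65 + 17)/422 = 0.1943; z–n: (79 + 17)/422 = 0.2275.
Expected DCO frequency = 0.1943 × 0.2275 ≈ 0.04420; observed = 17/422 ≈ 0.04028.
Coefficient of coincidence = 0.04028/0.04420 ≈ 0.91.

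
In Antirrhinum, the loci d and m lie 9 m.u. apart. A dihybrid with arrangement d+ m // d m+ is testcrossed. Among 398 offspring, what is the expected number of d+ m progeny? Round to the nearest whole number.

A map distance of 9 m.u. corresponds to a recombination frequency of 0.090.
The F1 is d+ m / d m+, so d+ m is a parental gamete class with expected frequency (1 − r)/2 = 0.910/2 = 0.4550.
Expected number = 0.4550 × 398 = 181.09 ≈ 181.

181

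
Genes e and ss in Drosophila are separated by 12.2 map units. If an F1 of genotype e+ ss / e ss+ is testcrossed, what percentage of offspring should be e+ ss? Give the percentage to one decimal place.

43.9%

A map distance of 12.2 map units corresponds to a recombination frequency of 0.122.
The F1 is e+ ss / e ss+, so e+ ss is a parental gamete class with expected frequency (1 − r)/2 = 0.878/2 = 0.4390.
That is 0.4390 = 43.9% of the progeny.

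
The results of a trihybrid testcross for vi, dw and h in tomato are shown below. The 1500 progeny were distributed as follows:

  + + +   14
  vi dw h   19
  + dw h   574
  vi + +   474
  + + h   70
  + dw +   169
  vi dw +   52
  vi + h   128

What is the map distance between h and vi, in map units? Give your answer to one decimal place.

22.0 map units

The two most frequent reciprocal classes, + dw h and vi + +, are the parental types, so the F1 was + dw h / vi + +.
The two rarest classes, vi dw h and + + +, are the double crossovers. Comparing them with the parentals, only the vi allele has switched, so vi is the middle locus and the order is dw – vi – h.
Crossovers in the vi–h interval produce the single-crossover classes + dw + and vi + h (169 + 128 = 297) plus the double crossovers (33).
RF(vi–h) = (297 + 33) / 1500 = 330/1500 = 0.2200 → 22.0 map units.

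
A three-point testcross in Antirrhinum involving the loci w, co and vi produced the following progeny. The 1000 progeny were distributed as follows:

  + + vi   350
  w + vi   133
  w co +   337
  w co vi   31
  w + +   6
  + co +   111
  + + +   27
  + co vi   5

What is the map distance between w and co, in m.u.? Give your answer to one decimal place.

The two most frequent reciprocal classes, + + vi and w co +, are the parental types, so the F1 was + + vi / w co +.
The two rarest classes, + co vi and w + +, are the double crossovers. Comparing them with the parentals, only the co allele has switched, so co is the middle locus and the order is vi – co – w.
Crossovers in the co–w interval produce the single-crossover classes w + vi and + co + (133 + 111 = 244) plus the double crossovers (11).
RF(co–w) = (244 + 11) / 1000 = 255/1000 = 0.2550 → 25.5 m.u.

25.5 m.u.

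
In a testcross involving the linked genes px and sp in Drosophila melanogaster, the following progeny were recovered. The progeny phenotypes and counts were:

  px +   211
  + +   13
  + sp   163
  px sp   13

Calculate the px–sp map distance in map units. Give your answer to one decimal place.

6.5 map units

The two most frequent classes, + sp (163) and px + (211), are the parental types, so the F1 was + sp / px +.
The recombinant classes are + + and px sp: 13 + 13 = 26.
Recombination frequency = 26/400 = 0.0650 ≈ 6.5%, i.e. 6.5 map units.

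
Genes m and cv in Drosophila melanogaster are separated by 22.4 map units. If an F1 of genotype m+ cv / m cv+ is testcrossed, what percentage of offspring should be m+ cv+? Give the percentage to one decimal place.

11.2%

A map distance of 22.4 map units corresponds to a recombination frequency of 0.224.
The F1 is m+ cv / m cv+, so m+ cv+ is a recombinant gamete class with expected frequency r/2 = 0.224/2 = 0.1120.
That is 0.1120 = 11.2% of the progeny.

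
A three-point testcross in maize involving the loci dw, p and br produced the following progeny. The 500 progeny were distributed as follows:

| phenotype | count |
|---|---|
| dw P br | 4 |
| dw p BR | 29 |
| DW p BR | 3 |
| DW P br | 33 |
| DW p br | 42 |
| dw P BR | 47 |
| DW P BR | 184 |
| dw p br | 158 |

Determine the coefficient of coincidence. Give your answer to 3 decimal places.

The two most frequent reciprocal classes, dw p br and DW P BR, are the parental types, so the F1 was dw p br / DW P BR.
The two rarest classes, dw P br and DW p BR, are the double crossovers. Comparing them with the parentals, only the p allele has switched, so p is the middle locus and the order is dw – p – br.
dw–p: (89 + 7)/500 = 0.1920; p–br: (62 + 7)/500 = 0.1380.
Expected DCO frequency = 0.1920 × 0.1380 ≈ 0.02650; observed = 7/500 ≈ 0.01400.
Coefficient of coincidence = 0.01400/0.02650 ≈ 0.528.

0.528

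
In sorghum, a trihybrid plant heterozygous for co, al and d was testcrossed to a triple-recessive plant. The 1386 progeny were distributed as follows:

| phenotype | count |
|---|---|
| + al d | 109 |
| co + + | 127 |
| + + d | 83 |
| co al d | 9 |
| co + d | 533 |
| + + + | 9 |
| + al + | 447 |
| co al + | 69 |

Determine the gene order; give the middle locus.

al

The two most frequent reciprocal classes, co + d and + al +, are the parental types, so the F1 was co + d / + al +.
The two rarest classes, co al d and + + +, are the double crossovers. Comparing them with the parentals, only the al allele has switched, so al is the middle locus and the order is d – al – co.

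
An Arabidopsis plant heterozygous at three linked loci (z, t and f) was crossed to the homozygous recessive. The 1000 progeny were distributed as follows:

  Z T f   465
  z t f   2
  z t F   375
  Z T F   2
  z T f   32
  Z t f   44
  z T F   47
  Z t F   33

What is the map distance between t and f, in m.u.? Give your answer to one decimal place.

9.5 m.u.

The two most frequent reciprocal classes, Z T f and z t F, are the parental types, so the F1 was Z T f / z t F.
The two rarest classes, Z T F and z t f, are the double crossovers. Comparing them with the parentals, only the f allele has switched, so f is the middle locus and the order is t – f – z.
Crossovers in the t–f interval produce the single-crossover classes Z t f and z T F (44 + 47 = 91) plus the double crossovers (4).
RF(t–f) = (91 + 4) / 1000 = 95/1000 = 0.0950 → 9.5 m.u.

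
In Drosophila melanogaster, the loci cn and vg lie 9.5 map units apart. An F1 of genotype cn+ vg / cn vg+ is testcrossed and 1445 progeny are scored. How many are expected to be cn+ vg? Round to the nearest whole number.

A map distance of 9.5 map units corresponds to a recombination frequency of 0.095.
The F1 is cn+ vg / cn vg+, so cn+ vg is a parental gamete class with expected frequency (1 − r)/2 = 0.905/2 = 0.4525.
Expected number = 0.4525 × 1445 = 653.86 ≈ 654.

654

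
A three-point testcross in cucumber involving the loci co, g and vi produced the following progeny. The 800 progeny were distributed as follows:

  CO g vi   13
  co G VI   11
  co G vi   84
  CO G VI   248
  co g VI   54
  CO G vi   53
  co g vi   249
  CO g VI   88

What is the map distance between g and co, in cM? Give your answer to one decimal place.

24.5 cM

The two most frequent reciprocal classes, co g vi and CO G VI, are the parental types, so the F1 was co g vi / CO G VI.
The two rarest classes, CO g vi and co G VI, are the double crossovers. Comparing them with the parentals, only the co allele has switched, so co is the middle locus and the order is vi – co – g.
Crossovers in the co–g interval produce the single-crossover classes co G vi and CO g VI (84 + 88 = 172) plus the double crossovers (24).
RF(co–g) = (172 + 24) / 800 = 196/800 = 0.2450 → 24.5 cM.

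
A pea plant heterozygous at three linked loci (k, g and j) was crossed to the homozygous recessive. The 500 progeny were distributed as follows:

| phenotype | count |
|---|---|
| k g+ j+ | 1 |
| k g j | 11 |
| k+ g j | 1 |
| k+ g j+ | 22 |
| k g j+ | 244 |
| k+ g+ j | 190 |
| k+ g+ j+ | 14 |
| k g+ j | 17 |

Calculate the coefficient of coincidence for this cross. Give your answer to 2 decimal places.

0.90

The two most frequent reciprocal classes, k+ g+ j and k g j+, are the parental types, so the F1 was k+ g+ j / k g j+.
The two rarest classes, k+ g j and k g+ j+, are the double crossovers. Comparing them with the parentals, only the g allele has switched, so g is the middle locus and the order is j – g – k.
j–g: (25 + 2)/500 = 0.0540; g–k: (39 + 2)/500 = 0.0820.
Expected DCO frequency = 0.0540 × 0.0820 ≈ 0.00443; observed = 2/500 ≈ 0.00400.
Coefficient of coincidence = 0.00400/0.00443 ≈ 0.90.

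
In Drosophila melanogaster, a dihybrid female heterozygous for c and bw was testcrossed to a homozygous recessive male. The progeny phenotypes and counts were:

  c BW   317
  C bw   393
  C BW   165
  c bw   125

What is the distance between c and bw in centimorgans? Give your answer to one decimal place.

29.0 centimorgans

The two most frequent classes, C bw (393) and c BW (317), are the parental types, so the F1 was C bw / c BW.
The recombinant classes are C BW and c bw: 165 + 125 = 290.
Recombination frequency = 290/1000 = 0.2900 ≈ 29.0%, i.e. 29.0 centimorgans.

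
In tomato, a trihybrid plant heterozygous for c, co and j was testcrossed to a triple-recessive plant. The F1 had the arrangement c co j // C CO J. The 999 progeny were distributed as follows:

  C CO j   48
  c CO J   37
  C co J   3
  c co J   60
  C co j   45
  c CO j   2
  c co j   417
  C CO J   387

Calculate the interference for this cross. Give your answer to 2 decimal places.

0.49

The two rarest classes, c CO j and C co J, are the double crossovers. Comparing them with the parentals, only the co allele has switched, so co is the middle locus and the order is j – co – c.
j–co: (108 + 5)/999 = 0.1131; co–c: (82 + 5)/999 = 0.0871.
Expected DCO frequency = 0.1131 × 0.0871 ≈ 0.00985; observed = 5/999 ≈ 0.00501.
Coefficient of coincidence = 0.00501/0.00985 ≈ 0.51; interference = 1 − 0.51 = 0.49.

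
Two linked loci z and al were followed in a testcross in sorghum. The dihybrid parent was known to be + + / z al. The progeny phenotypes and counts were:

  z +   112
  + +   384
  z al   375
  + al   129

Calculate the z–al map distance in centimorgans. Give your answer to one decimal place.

The recombinant classes are + al and z +: 129 + 112 = 241.
Recombination frequency = 241/1000 = 0.2410 ≈ 24.1%, i.e. 24.1 centimorgans.

24.1 centimorgans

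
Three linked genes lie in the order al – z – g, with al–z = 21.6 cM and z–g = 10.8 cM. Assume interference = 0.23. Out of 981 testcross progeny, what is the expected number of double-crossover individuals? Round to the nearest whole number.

Map distances give recombination frequencies of 0.216 and 0.108 for the two intervals.
With interference 0.23 (so coincidence = 0.77), expected double-crossover frequency = 0.216 × 0.108 × 0.77 = 0.01796.
Expected number = 0.01796 × 981 = 17.62 ≈ 18.

18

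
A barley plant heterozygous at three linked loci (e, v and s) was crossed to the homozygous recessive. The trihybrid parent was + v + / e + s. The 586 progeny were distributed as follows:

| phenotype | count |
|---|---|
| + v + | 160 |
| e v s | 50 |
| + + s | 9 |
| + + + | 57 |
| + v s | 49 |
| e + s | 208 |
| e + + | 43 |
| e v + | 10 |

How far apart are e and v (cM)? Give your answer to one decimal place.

The two rarest classes, e v + and + + s, are the double crossovers. Comparing them with the parentals, only the e allele has switched, so e is the middle locus and the order is s – e – v.
Crossovers in the e–v interval produce the single-crossover classes + + + and e v s (57 + 50 = 107) plus the double crossovers (19).
RF(e–v) = (107 + 19) / 586 = 126/586 = 0.2150 → 21.5 cM.

21.5 cM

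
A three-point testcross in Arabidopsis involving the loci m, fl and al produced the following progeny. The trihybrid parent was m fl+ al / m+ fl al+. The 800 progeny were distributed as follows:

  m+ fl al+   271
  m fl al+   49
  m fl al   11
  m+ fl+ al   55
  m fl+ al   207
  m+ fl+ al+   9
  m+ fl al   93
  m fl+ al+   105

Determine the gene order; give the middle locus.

The two rarest classes, m fl al and m+ fl+ al+, are the double crossovers. Comparing them with the parentals, only the fl allele has switched, so fl is the middle locus and the order is al – fl – m.

fl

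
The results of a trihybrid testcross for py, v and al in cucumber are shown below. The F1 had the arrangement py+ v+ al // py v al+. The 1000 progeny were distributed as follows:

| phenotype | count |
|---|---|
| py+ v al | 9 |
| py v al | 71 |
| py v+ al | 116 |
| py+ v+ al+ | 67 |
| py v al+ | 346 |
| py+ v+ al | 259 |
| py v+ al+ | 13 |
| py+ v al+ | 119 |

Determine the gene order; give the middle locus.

v

The two rarest classes, py+ v al and py v+ al+, are the double crossovers. Comparing them with the parentals, only the v allele has switched, so v is the middle locus and the order is al – v – py.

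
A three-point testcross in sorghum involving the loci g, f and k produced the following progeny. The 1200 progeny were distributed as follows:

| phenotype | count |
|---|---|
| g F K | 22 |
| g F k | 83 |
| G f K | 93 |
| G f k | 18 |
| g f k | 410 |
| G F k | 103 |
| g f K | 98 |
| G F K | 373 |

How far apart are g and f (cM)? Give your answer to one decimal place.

The two most frequent reciprocal classes, G F K and g f k, are the parental types, so the F1 was G F K / g f k.
The two rarest classes, g F K and G f k, are the double crossovers. Comparing them with the parentals, only the g allele has switched, so g is the middle locus and the order is f – g – k.
Crossovers in the f–g interval produce the single-crossover classes G f K and g F k (93 + 83 = 176) plus the double crossovers (40).
RF(f–g) = (176 + 40) / 1200 = 216/1200 = 0.1800 → 18.0 cM.

18.0 cM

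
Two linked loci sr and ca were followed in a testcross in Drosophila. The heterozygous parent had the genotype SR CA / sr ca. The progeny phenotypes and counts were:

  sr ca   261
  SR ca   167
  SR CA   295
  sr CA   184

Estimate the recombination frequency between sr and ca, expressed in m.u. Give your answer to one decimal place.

The recombinant classes are SR ca and sr CA: 167 + 184 = 351.
Recombination frequency = 351/907 = 0.3870 ≈ 38.7%, i.e. 38.7 m.u.

38.7 m.u.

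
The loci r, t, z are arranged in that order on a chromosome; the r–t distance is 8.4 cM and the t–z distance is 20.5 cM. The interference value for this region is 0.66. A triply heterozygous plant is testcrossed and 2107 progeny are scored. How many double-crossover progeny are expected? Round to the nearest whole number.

12

Map distances give recombination frequencies of 0.084 and 0.205 for the two intervals.
With interference 0.66 (so coincidence = 0.34), expected double-crossover frequency = 0.084 × 0.205 × 0.34 = 0.00585.
Expected number = 0.00585 × 2107 = 12.34 ≈ 12.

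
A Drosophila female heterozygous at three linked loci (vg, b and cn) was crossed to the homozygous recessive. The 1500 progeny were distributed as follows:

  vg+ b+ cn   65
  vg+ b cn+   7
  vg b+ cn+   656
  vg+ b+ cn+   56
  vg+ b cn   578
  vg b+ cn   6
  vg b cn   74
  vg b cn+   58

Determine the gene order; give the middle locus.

The two most frequent reciprocal classes, vg+ b cn and vg b+ cn+, are the parental types, so the F1 was vg+ b cn / vg b+ cn+.
The two rarest classes, vg+ b cn+ and vg b+ cn, are the double crossovers. Comparing them with the parentals, only the cn allele has switched, so cn is the middle locus and the order is vg – cn – b.

cn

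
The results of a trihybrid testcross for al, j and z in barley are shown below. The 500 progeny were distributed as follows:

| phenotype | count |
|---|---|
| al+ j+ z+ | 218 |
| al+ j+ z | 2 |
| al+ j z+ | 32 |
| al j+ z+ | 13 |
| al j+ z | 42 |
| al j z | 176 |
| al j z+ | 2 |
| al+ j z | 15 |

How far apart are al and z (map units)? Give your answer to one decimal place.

6.4 map units

The two most frequent reciprocal classes, al j z and al+ j+ z+, are the parental types, so the F1 was al j z / al+ j+ z+.
The two rarest classes, al j z+ and al+ j+ z, are the double crossovers. Comparing them with the parentals, only the z allele has switched, so z is the middle locus and the order is al – z – j.
Crossovers in the al–z interval produce the single-crossover classes al+ j z and al j+ z+ (15 + 13 = 28) plus the double crossovers (4).
RF(al–z) = (28 + 4) / 500 = 32/500 = 0.0640 → 6.4 map units.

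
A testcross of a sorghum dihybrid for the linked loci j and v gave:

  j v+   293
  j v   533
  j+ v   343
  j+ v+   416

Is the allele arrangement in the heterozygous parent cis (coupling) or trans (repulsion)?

cis

The two most frequent classes are j+ v+ (416) and j v (533); these are the parental (non-recombinant) types.
So the F1 carried j+ v+ on one chromosome and j v on the other — the recessive alleles are on the same chromosome (cis / coupling).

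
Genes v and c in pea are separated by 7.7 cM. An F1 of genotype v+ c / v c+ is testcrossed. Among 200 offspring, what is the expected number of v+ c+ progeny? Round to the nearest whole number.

A map distance of 7.7 cM corresponds to a recombination frequency of 0.077.
The F1 is v+ c / v c+, so v+ c+ is a recombinant gamete class with expected frequency r/2 = 0.077/2 = 0.0385.
Expected number = 0.0385 × 200 = 7.70 ≈ 8.

8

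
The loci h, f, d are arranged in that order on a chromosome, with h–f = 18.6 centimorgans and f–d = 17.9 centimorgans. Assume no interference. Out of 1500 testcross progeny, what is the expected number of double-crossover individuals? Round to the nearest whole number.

50

Map distances give recombination frequencies of 0.186 and 0.179 for the two intervals.
With no interference, expected double-crossover frequency = 0.186 × 0.179 = 0.03329.
Expected number = 0.03329 × 1500 = 49.94 ≈ 50.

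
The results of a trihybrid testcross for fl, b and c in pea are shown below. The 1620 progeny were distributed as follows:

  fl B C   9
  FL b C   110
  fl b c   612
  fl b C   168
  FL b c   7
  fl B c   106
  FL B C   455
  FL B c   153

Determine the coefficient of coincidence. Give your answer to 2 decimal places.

0.33

The two most frequent reciprocal classes, FL B C and fl b c, are the parental types, so the F1 was FL B C / fl b c.
The two rarest classes, fl B C and FL b c, are the double crossovers. Comparing them with the parentals, only the fl allele has switched, so fl is the middle locus and the order is c – fl – b.
c–fl: (321 + 16)/1620 = 0.2080; fl–b: (216 + 16)/1620 = 0.1432.
Expected DCO frequency = 0.2080 × 0.1432 ≈ 0.02979; observed = 16/1620 ≈ 0.00988.
Coefficient of coincidence = 0.00988/0.02979 ≈ 0.33.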